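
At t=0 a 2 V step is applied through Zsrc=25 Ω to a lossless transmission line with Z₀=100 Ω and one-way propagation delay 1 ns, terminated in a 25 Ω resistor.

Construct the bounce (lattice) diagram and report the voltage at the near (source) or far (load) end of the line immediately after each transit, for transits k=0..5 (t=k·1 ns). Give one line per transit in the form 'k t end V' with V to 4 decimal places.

0 0 source 1.6000
1 1 load 0.6400
2 2 source 1.2160
3 3 load 0.8704
4 4 source 1.0778
5 5 load 0.9533

Γ_L=-0.600000, Γ_S=-0.600000; launch V₁=2·100/125=1.600000
k=0 src: V=1.6000
k=1 load: inc=1.600000, refl=1.600000·-0.600000=-0.9600; V=0.000000+1.600000+-0.960000=0.6400
k=2 src: inc=-0.960000, refl=-0.960000·-0.600000=0.5760; V=1.600000+-0.960000+0.576000=1.2160
k=3 load: inc=0.576000, refl=0.576000·-0.600000=-0.3456; V=0.640000+0.576000+-0.345600=0.8704
k=4 src: inc=-0.345600, refl=-0.345600·-0.600000=0.2074; V=1.216000+-0.345600+0.207360=1.0778
k=5 load: inc=0.207360, refl=0.207360·-0.600000=-0.1244; V=0.870400+0.207360+-0.124416=0.9533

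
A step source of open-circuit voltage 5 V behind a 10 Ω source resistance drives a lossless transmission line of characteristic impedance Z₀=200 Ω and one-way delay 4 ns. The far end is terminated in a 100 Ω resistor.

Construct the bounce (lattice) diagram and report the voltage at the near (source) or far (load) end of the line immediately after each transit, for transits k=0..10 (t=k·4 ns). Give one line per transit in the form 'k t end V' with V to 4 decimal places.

Γ_L=-0.333333, Γ_S=-0.904762; launch V₁=5·200/210=4.761905
k=0 src: V=4.7619
k=1 load: inc=4.761905, refl=4.761905·-0.333333=-1.5873; V=0.000000+4.761905+-1.587302=3.1746
k=2 src: inc=-1.587302, refl=-1.587302·-0.904762=1.4361; V=4.761905+-1.587302+1.436130=4.6107
k=3 load: inc=1.436130, refl=1.436130·-0.333333=-0.4787; V=3.174603+1.436130+-0.478710=4.1320
k=4 src: inc=-0.478710, refl=-0.478710·-0.904762=0.4331; V=4.610733+-0.478710+0.433119=4.5651
k=5 load: inc=0.433119, refl=0.433119·-0.333333=-0.1444; V=4.132023+0.433119+-0.144373=4.4208
k=6 src: inc=-0.144373, refl=-0.144373·-0.904762=0.1306; V=4.565142+-0.144373+0.130623=4.5514
k=7 load: inc=0.130623, refl=0.130623·-0.333333=-0.0435; V=4.420769+0.130623+-0.043541=4.5079
k=8 src: inc=-0.043541, refl=-0.043541·-0.904762=0.0394; V=4.551392+-0.043541+0.039394=4.5472
k=9 load: inc=0.039394, refl=0.039394·-0.333333=-0.0131; V=4.507851+0.039394+-0.013131=4.5341
k=10 src: inc=-0.013131, refl=-0.013131·-0.904762=0.0119; V=4.547245+-0.013131+0.011881=4.5460

0 0 source 4.7619
1 4 load 3.1746
2 8 source 4.6107
3 12 load 4.1320
4 16 source 4.5651
5 20 load 4.4208
6 24 source 4.5514
7 28 load 4.5079
8 32 source 4.5472
9 36 load 4.5341
10 40 source 4.5460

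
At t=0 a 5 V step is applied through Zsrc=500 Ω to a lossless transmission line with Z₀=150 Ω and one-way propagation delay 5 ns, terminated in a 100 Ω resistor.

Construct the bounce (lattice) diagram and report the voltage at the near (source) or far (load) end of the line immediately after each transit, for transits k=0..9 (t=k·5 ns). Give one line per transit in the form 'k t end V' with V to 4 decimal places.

0 0 source 1.1538
1 5 load 0.9231
2 10 source 0.7988
3 15 load 0.8237
4 20 source 0.8371
5 25 load 0.8344
6 30 source 0.8329
7 35 load 0.8332
8 40 source 0.8334
9 45 load 0.8333

Γ_L=-0.200000, Γ_S=0.538462; launch V₁=5·150/650=1.153846
k=0 src: V=1.1538
k=1 load: inc=1.153846, refl=1.153846·-0.200000=-0.2308; V=0.000000+1.153846+-0.230769=0.9231
k=2 src: inc=-0.230769, refl=-0.230769·0.538462=-0.1243; V=1.153846+-0.230769+-0.124260=0.7988
k=3 load: inc=-0.124260, refl=-0.124260·-0.200000=0.0249; V=0.923077+-0.124260+0.024852=0.8237
k=4 src: inc=0.024852, refl=0.024852·0.538462=0.0134; V=0.798817+0.024852+0.013382=0.8371
k=5 load: inc=0.013382, refl=0.013382·-0.200000=-0.0027; V=0.823669+0.013382+-0.002676=0.8344
k=6 src: inc=-0.002676, refl=-0.002676·0.538462=-0.0014; V=0.837051+-0.002676+-0.001441=0.8329
k=7 load: inc=-0.001441, refl=-0.001441·-0.200000=0.0003; V=0.834374+-0.001441+0.000288=0.8332
k=8 src: inc=0.000288, refl=0.000288·0.538462=0.0002; V=0.832933+0.000288+0.000155=0.8334
k=9 load: inc=0.000155, refl=0.000155·-0.200000=-0.0000; V=0.833221+0.000155+-0.000031=0.8333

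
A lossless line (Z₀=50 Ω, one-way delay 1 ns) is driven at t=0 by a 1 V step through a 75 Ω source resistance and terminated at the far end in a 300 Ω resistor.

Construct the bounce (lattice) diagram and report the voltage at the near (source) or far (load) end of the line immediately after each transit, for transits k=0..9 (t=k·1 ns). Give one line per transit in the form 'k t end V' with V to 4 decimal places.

Γ_L=0.714286, Γ_S=0.200000; launch V₁=1·50/125=0.400000
k=0 src: V=0.4000
k=1 load: inc=0.400000, refl=0.400000·0.714286=0.2857; V=0.000000+0.400000+0.285714=0.6857
k=2 src: inc=0.285714, refl=0.285714·0.200000=0.0571; V=0.400000+0.285714+0.057143=0.7429
k=3 load: inc=0.057143, refl=0.057143·0.714286=0.0408; V=0.685714+0.057143+0.040816=0.7837
k=4 src: inc=0.040816, refl=0.040816·0.200000=0.0082; V=0.742857+0.040816+0.008163=0.7918
k=5 load: inc=0.008163, refl=0.008163·0.714286=0.0058; V=0.783673+0.008163+0.005831=0.7977
k=6 src: inc=0.005831, refl=0.005831·0.200000=0.0012; V=0.791837+0.005831+0.001166=0.7988
k=7 load: inc=0.001166, refl=0.001166·0.714286=0.0008; V=0.797668+0.001166+0.000833=0.7997
k=8 src: inc=0.000833, refl=0.000833·0.200000=0.0002; V=0.798834+0.000833+0.000167=0.7998
k=9 load: inc=0.000167, refl=0.000167·0.714286=0.0001; V=0.799667+0.000167+0.000119=0.8000

0 0 source 0.4000
1 1 load 0.6857
2 2 source 0.7429
3 3 load 0.7837
4 4 source 0.7918
5 5 load 0.7977
6 6 source 0.7988
7 7 load 0.7997
8 8 source 0.7998
9 9 load 0.8000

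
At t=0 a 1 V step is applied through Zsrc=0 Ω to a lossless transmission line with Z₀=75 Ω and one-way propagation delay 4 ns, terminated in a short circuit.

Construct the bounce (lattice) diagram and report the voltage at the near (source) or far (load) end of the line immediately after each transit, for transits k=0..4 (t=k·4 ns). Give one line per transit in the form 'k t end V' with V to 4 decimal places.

Γ_L=-1.000000, Γ_S=-1.000000; launch V₁=1·75/75=1.000000
k=0 src: V=1.0000
k=1 load: inc=1.000000, refl=1.000000·-1.000000=-1.0000; V=0.000000+1.000000+-1.000000=0.0000
k=2 src: inc=-1.000000, refl=-1.000000·-1.000000=1.0000; V=1.000000+-1.000000+1.000000=1.0000
k=3 load: inc=1.000000, refl=1.000000·-1.000000=-1.0000; V=0.000000+1.000000+-1.000000=0.0000
k=4 src: inc=-1.000000, refl=-1.000000·-1.000000=1.0000; V=1.000000+-1.000000+1.000000=1.0000

0 0 source 1.0000
1 4 load 0.0000
2 8 source 1.0000
3 12 load 0.0000
4 16 source 1.0000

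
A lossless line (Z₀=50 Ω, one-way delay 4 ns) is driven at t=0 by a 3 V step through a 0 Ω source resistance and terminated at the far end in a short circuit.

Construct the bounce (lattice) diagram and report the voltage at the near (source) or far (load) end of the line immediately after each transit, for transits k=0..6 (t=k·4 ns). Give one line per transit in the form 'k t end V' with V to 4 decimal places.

0 0 source 3.0000
1 4 load 0.0000
2 8 source 3.0000
3 12 load 0.0000
4 16 source 3.0000
5 20 load 0.0000
6 24 source 3.0000

Γ_L=-1.000000, Γ_S=-1.000000; launch V₁=3·50/50=3.000000
k=0 src: V=3.0000
k=1 load: inc=3.000000, refl=3.000000·-1.000000=-3.0000; V=0.000000+3.000000+-3.000000=0.0000
k=2 src: inc=-3.000000, refl=-3.000000·-1.000000=3.0000; V=3.000000+-3.000000+3.000000=3.0000
k=3 load: inc=3.000000, refl=3.000000·-1.000000=-3.0000; V=0.000000+3.000000+-3.000000=0.0000
k=4 src: inc=-3.000000, refl=-3.000000·-1.000000=3.0000; V=3.000000+-3.000000+3.000000=3.0000
k=5 load: inc=3.000000, refl=3.000000·-1.000000=-3.0000; V=0.000000+3.000000+-3.000000=0.0000
k=6 src: inc=-3.000000, refl=-3.000000·-1.000000=3.0000; V=3.000000+-3.000000+3.000000=3.0000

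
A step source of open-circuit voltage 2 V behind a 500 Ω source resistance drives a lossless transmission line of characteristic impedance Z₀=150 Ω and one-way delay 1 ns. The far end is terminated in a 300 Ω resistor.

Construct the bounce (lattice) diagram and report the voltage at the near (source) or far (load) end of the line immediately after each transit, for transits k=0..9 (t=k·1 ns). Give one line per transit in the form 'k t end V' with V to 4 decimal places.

Γ_L=0.333333, Γ_S=0.538462; launch V₁=2·150/650=0.461538
k=0 src: V=0.4615
k=1 load: inc=0.461538, refl=0.461538·0.333333=0.1538; V=0.000000+0.461538+0.153846=0.6154
k=2 src: inc=0.153846, refl=0.153846·0.538462=0.0828; V=0.461538+0.153846+0.082840=0.6982
k=3 load: inc=0.082840, refl=0.082840·0.333333=0.0276; V=0.615385+0.082840+0.027613=0.7258
k=4 src: inc=0.027613, refl=0.027613·0.538462=0.0149; V=0.698225+0.027613+0.014869=0.7407
k=5 load: inc=0.014869, refl=0.014869·0.333333=0.0050; V=0.725838+0.014869+0.004956=0.7457
k=6 src: inc=0.004956, refl=0.004956·0.538462=0.0027; V=0.740707+0.004956+0.002669=0.7483
k=7 load: inc=0.002669, refl=0.002669·0.333333=0.0009; V=0.745663+0.002669+0.000890=0.7492
k=8 src: inc=0.000890, refl=0.000890·0.538462=0.0005; V=0.748332+0.000890+0.000479=0.7497
k=9 load: inc=0.000479, refl=0.000479·0.333333=0.0002; V=0.749222+0.000479+0.000160=0.7499

0 0 source 0.4615
1 1 load 0.6154
2 2 source 0.6982
3 3 load 0.7258
4 4 source 0.7407
5 5 load 0.7457
6 6 source 0.7483
7 7 load 0.7492
8 8 source 0.7497
9 9 load 0.7499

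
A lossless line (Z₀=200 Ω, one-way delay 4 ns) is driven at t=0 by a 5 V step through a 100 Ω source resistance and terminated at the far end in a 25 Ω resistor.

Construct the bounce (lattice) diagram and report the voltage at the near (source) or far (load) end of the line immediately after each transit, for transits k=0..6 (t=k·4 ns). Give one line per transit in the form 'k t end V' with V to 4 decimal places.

Γ_L=-0.777778, Γ_S=-0.333333; launch V₁=5·200/300=3.333333
k=0 src: V=3.3333
k=1 load: inc=3.333333, refl=3.333333·-0.777778=-2.5926; V=0.000000+3.333333+-2.592593=0.7407
k=2 src: inc=-2.592593, refl=-2.592593·-0.333333=0.8642; V=3.333333+-2.592593+0.864198=1.6049
k=3 load: inc=0.864198, refl=0.864198·-0.777778=-0.6722; V=0.740741+0.864198+-0.672154=0.9328
k=4 src: inc=-0.672154, refl=-0.672154·-0.333333=0.2241; V=1.604938+-0.672154+0.224051=1.1568
k=5 load: inc=0.224051, refl=0.224051·-0.777778=-0.1743; V=0.932785+0.224051+-0.174262=0.9826
k=6 src: inc=-0.174262, refl=-0.174262·-0.333333=0.0581; V=1.156836+-0.174262+0.058087=1.0407

0 0 source 3.3333
1 4 load 0.7407
2 8 source 1.6049
3 12 load 0.9328
4 16 source 1.1568
5 20 load 0.9826
6 24 source 1.0407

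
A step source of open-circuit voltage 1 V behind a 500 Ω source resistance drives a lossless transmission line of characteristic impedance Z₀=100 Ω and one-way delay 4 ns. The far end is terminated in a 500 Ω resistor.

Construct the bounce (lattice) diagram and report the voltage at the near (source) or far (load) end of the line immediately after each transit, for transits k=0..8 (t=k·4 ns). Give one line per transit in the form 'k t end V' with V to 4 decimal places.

0 0 source 0.1667
1 4 load 0.2778
2 8 source 0.3519
3 12 load 0.4012
4 16 source 0.4342
5 20 load 0.4561
6 24 source 0.4707
7 28 load 0.4805
8 32 source 0.4870

Γ_L=0.666667, Γ_S=0.666667; launch V₁=1·100/600=0.166667
k=0 src: V=0.1667
k=1 load: inc=0.166667, refl=0.166667·0.666667=0.1111; V=0.000000+0.166667+0.111111=0.2778
k=2 src: inc=0.111111, refl=0.111111·0.666667=0.0741; V=0.166667+0.111111+0.074074=0.3519
k=3 load: inc=0.074074, refl=0.074074·0.666667=0.0494; V=0.277778+0.074074+0.049383=0.4012
k=4 src: inc=0.049383, refl=0.049383·0.666667=0.0329; V=0.351852+0.049383+0.032922=0.4342
k=5 load: inc=0.032922, refl=0.032922·0.666667=0.0219; V=0.401235+0.032922+0.021948=0.4561
k=6 src: inc=0.021948, refl=0.021948·0.666667=0.0146; V=0.434156+0.021948+0.014632=0.4707
k=7 load: inc=0.014632, refl=0.014632·0.666667=0.0098; V=0.456104+0.014632+0.009755=0.4805
k=8 src: inc=0.009755, refl=0.009755·0.666667=0.0065; V=0.470736+0.009755+0.006503=0.4870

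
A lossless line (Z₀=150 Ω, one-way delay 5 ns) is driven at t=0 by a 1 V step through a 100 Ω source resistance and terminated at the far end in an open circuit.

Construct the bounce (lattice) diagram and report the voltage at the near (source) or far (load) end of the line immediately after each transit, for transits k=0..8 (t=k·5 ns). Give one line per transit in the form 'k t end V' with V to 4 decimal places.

0 0 source 0.6000
1 5 load 1.2000
2 10 source 1.0800
3 15 load 0.9600
4 20 source 0.9840
5 25 load 1.0080
6 30 source 1.0032
7 35 load 0.9984
8 40 source 0.9994

Γ_L=1.000000, Γ_S=-0.200000; launch V₁=1·150/250=0.600000
k=0 src: V=0.6000
k=1 load: inc=0.600000, refl=0.600000·1.000000=0.6000; V=0.000000+0.600000+0.600000=1.2000
k=2 src: inc=0.600000, refl=0.600000·-0.200000=-0.1200; V=0.600000+0.600000+-0.120000=1.0800
k=3 load: inc=-0.120000, refl=-0.120000·1.000000=-0.1200; V=1.200000+-0.120000+-0.120000=0.9600
k=4 src: inc=-0.120000, refl=-0.120000·-0.200000=0.0240; V=1.080000+-0.120000+0.024000=0.9840
k=5 load: inc=0.024000, refl=0.024000·1.000000=0.0240; V=0.960000+0.024000+0.024000=1.0080
k=6 src: inc=0.024000, refl=0.024000·-0.200000=-0.0048; V=0.984000+0.024000+-0.004800=1.0032
k=7 load: inc=-0.004800, refl=-0.004800·1.000000=-0.0048; V=1.008000+-0.004800+-0.004800=0.9984
k=8 src: inc=-0.004800, refl=-0.004800·-0.200000=0.0010; V=1.003200+-0.004800+0.000960=0.9994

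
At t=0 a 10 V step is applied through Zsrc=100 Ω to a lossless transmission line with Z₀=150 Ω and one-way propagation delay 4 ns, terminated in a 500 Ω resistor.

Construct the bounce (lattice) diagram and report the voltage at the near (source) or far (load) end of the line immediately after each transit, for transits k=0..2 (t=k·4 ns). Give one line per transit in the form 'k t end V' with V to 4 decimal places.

Γ_L=0.538462, Γ_S=-0.200000; launch V₁=10·150/250=6.000000
k=0 src: V=6.0000
k=1 load: inc=6.000000, refl=6.000000·0.538462=3.2308; V=0.000000+6.000000+3.230769=9.2308
k=2 src: inc=3.230769, refl=3.230769·-0.200000=-0.6462; V=6.000000+3.230769+-0.646154=8.5846

0 0 source 6.0000
1 4 load 9.2308
2 8 source 8.5846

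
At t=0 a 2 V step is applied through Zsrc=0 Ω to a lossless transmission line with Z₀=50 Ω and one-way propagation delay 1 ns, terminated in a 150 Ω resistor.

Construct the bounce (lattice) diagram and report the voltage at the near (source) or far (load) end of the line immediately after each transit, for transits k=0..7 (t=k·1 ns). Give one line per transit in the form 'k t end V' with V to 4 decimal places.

Γ_L=0.500000, Γ_S=-1.000000; launch V₁=2·50/50=2.000000
k=0 src: V=2.0000
k=1 load: inc=2.000000, refl=2.000000·0.500000=1.0000; V=0.000000+2.000000+1.000000=3.0000
k=2 src: inc=1.000000, refl=1.000000·-1.000000=-1.0000; V=2.000000+1.000000+-1.000000=2.0000
k=3 load: inc=-1.000000, refl=-1.000000·0.500000=-0.5000; V=3.000000+-1.000000+-0.500000=1.5000
k=4 src: inc=-0.500000, refl=-0.500000·-1.000000=0.5000; V=2.000000+-0.500000+0.500000=2.0000
k=5 load: inc=0.500000, refl=0.500000·0.500000=0.2500; V=1.500000+0.500000+0.250000=2.2500
k=6 src: inc=0.250000, refl=0.250000·-1.000000=-0.2500; V=2.000000+0.250000+-0.250000=2.0000
k=7 load: inc=-0.250000, refl=-0.250000·0.500000=-0.1250; V=2.250000+-0.250000+-0.125000=1.8750

0 0 source 2.0000
1 1 load 3.0000
2 2 source 2.0000
3 3 load 1.5000
4 4 source 2.0000
5 5 load 2.2500
6 6 source 2.0000
7 7 load 1.8750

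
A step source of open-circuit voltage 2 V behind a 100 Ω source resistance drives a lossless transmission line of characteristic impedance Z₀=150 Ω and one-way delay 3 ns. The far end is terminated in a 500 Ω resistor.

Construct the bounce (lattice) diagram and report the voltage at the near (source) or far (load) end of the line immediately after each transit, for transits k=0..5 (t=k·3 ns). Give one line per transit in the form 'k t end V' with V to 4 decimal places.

0 0 source 1.2000
1 3 load 1.8462
2 6 source 1.7169
3 9 load 1.6473
4 12 source 1.6613
5 15 load 1.6687

Γ_L=0.538462, Γ_S=-0.200000; launch V₁=2·150/250=1.200000
k=0 src: V=1.2000
k=1 load: inc=1.200000, refl=1.200000·0.538462=0.6462; V=0.000000+1.200000+0.646154=1.8462
k=2 src: inc=0.646154, refl=0.646154·-0.200000=-0.1292; V=1.200000+0.646154+-0.129231=1.7169
k=3 load: inc=-0.129231, refl=-0.129231·0.538462=-0.0696; V=1.846154+-0.129231+-0.069586=1.6473
k=4 src: inc=-0.069586, refl=-0.069586·-0.200000=0.0139; V=1.716923+-0.069586+0.013917=1.6613
k=5 load: inc=0.013917, refl=0.013917·0.538462=0.0075; V=1.647337+0.013917+0.007494=1.6687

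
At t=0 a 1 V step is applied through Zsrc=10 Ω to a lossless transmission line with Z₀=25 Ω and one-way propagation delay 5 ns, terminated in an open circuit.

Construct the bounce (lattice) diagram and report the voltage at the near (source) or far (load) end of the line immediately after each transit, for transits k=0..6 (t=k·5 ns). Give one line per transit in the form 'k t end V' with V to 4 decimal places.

0 0 source 0.7143
1 5 load 1.4286
2 10 source 1.1224
3 15 load 0.8163
4 20 source 0.9475
5 25 load 1.0787
6 30 source 1.0225

Γ_L=1.000000, Γ_S=-0.428571; launch V₁=1·25/35=0.714286
k=0 src: V=0.7143
k=1 load: inc=0.714286, refl=0.714286·1.000000=0.7143; V=0.000000+0.714286+0.714286=1.4286
k=2 src: inc=0.714286, refl=0.714286·-0.428571=-0.3061; V=0.714286+0.714286+-0.306122=1.1224
k=3 load: inc=-0.306122, refl=-0.306122·1.000000=-0.3061; V=1.428571+-0.306122+-0.306122=0.8163
k=4 src: inc=-0.306122, refl=-0.306122·-0.428571=0.1312; V=1.122449+-0.306122+0.131195=0.9475
k=5 load: inc=0.131195, refl=0.131195·1.000000=0.1312; V=0.816327+0.131195+0.131195=1.0787
k=6 src: inc=0.131195, refl=0.131195·-0.428571=-0.0562; V=0.947522+0.131195+-0.056227=1.0225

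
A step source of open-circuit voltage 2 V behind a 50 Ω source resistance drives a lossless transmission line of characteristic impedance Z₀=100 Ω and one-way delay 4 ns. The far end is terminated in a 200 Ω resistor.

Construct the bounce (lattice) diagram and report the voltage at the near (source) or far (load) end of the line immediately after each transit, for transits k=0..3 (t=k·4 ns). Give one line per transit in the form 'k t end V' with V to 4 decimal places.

Γ_L=0.333333, Γ_S=-0.333333; launch V₁=2·100/150=1.333333
k=0 src: V=1.3333
k=1 load: inc=1.333333, refl=1.333333·0.333333=0.4444; V=0.000000+1.333333+0.444444=1.7778
k=2 src: inc=0.444444, refl=0.444444·-0.333333=-0.1481; V=1.333333+0.444444+-0.148148=1.6296
k=3 load: inc=-0.148148, refl=-0.148148·0.333333=-0.0494; V=1.777778+-0.148148+-0.049383=1.5802

0 0 source 1.3333
1 4 load 1.7778
2 8 source 1.6296
3 12 load 1.5802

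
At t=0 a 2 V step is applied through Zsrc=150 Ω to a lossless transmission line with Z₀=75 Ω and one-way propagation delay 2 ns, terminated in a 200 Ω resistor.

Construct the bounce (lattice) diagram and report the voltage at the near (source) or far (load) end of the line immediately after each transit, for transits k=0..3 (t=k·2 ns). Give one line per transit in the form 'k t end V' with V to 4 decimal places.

0 0 source 0.6667
1 2 load 0.9697
2 4 source 1.0707
3 6 load 1.1166

Γ_L=0.454545, Γ_S=0.333333; launch V₁=2·75/225=0.666667
k=0 src: V=0.6667
k=1 load: inc=0.666667, refl=0.666667·0.454545=0.3030; V=0.000000+0.666667+0.303030=0.9697
k=2 src: inc=0.303030, refl=0.303030·0.333333=0.1010; V=0.666667+0.303030+0.101010=1.0707
k=3 load: inc=0.101010, refl=0.101010·0.454545=0.0459; V=0.969697+0.101010+0.045914=1.1166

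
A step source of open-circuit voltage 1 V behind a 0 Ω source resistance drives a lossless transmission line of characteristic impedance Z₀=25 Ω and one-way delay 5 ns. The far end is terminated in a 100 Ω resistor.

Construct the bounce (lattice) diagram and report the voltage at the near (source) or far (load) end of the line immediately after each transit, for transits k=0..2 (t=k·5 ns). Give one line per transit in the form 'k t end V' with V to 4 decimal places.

Γ_L=0.600000, Γ_S=-1.000000; launch V₁=1·25/25=1.000000
k=0 src: V=1.0000
k=1 load: inc=1.000000, refl=1.000000·0.600000=0.6000; V=0.000000+1.000000+0.600000=1.6000
k=2 src: inc=0.600000, refl=0.600000·-1.000000=-0.6000; V=1.000000+0.600000+-0.600000=1.0000

0 0 source 1.0000
1 5 load 1.6000
2 10 source 1.0000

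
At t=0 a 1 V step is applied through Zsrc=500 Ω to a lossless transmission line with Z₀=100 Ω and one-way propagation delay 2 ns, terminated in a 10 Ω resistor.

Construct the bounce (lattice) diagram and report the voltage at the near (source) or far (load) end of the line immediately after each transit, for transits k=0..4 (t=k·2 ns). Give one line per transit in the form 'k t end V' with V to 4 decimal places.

0 0 source 0.1667
1 2 load 0.0303
2 4 source -0.0606
3 6 load 0.0138
4 8 source 0.0634

Γ_L=-0.818182, Γ_S=0.666667; launch V₁=1·100/600=0.166667
k=0 src: V=0.1667
k=1 load: inc=0.166667, refl=0.166667·-0.818182=-0.1364; V=0.000000+0.166667+-0.136364=0.0303
k=2 src: inc=-0.136364, refl=-0.136364·0.666667=-0.0909; V=0.166667+-0.136364+-0.090909=-0.0606
k=3 load: inc=-0.090909, refl=-0.090909·-0.818182=0.0744; V=0.030303+-0.090909+0.074380=0.0138
k=4 src: inc=0.074380, refl=0.074380·0.666667=0.0496; V=-0.060606+0.074380+0.049587=0.0634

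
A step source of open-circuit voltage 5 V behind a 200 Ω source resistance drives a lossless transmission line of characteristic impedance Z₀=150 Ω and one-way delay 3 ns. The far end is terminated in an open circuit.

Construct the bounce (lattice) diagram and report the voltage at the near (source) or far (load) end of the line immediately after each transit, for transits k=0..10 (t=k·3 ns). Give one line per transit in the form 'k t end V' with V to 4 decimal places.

Γ_L=1.000000, Γ_S=0.142857; launch V₁=5·150/350=2.142857
k=0 src: V=2.1429
k=1 load: inc=2.142857, refl=2.142857·1.000000=2.1429; V=0.000000+2.142857+2.142857=4.2857
k=2 src: inc=2.142857, refl=2.142857·0.142857=0.3061; V=2.142857+2.142857+0.306122=4.5918
k=3 load: inc=0.306122, refl=0.306122·1.000000=0.3061; V=4.285714+0.306122+0.306122=4.8980
k=4 src: inc=0.306122, refl=0.306122·0.142857=0.0437; V=4.591837+0.306122+0.043732=4.9417
k=5 load: inc=0.043732, refl=0.043732·1.000000=0.0437; V=4.897959+0.043732+0.043732=4.9854
k=6 src: inc=0.043732, refl=0.043732·0.142857=0.0062; V=4.941691+0.043732+0.006247=4.9917
k=7 load: inc=0.006247, refl=0.006247·1.000000=0.0062; V=4.985423+0.006247+0.006247=4.9979
k=8 src: inc=0.006247, refl=0.006247·0.142857=0.0009; V=4.991670+0.006247+0.000892=4.9988
k=9 load: inc=0.000892, refl=0.000892·1.000000=0.0009; V=4.997918+0.000892+0.000892=4.9997
k=10 src: inc=0.000892, refl=0.000892·0.142857=0.0001; V=4.998810+0.000892+0.000127=4.9998

0 0 source 2.1429
1 3 load 4.2857
2 6 source 4.5918
3 9 load 4.8980
4 12 source 4.9417
5 15 load 4.9854
6 18 source 4.9917
7 21 load 4.9979
8 24 source 4.9988
9 27 load 4.9997
10 30 source 4.9998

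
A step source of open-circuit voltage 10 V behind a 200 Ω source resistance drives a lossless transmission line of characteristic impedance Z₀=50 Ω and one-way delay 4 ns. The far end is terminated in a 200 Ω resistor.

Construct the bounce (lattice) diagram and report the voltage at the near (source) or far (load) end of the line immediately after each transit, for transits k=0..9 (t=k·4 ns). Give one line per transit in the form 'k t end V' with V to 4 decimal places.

Γ_L=0.600000, Γ_S=0.600000; launch V₁=10·50/250=2.000000
k=0 src: V=2.0000
k=1 load: inc=2.000000, refl=2.000000·0.600000=1.2000; V=0.000000+2.000000+1.200000=3.2000
k=2 src: inc=1.200000, refl=1.200000·0.600000=0.7200; V=2.000000+1.200000+0.720000=3.9200
k=3 load: inc=0.720000, refl=0.720000·0.600000=0.4320; V=3.200000+0.720000+0.432000=4.3520
k=4 src: inc=0.432000, refl=0.432000·0.600000=0.2592; V=3.920000+0.432000+0.259200=4.6112
k=5 load: inc=0.259200, refl=0.259200·0.600000=0.1555; V=4.352000+0.259200+0.155520=4.7667
k=6 src: inc=0.155520, refl=0.155520·0.600000=0.0933; V=4.611200+0.155520+0.093312=4.8600
k=7 load: inc=0.093312, refl=0.093312·0.600000=0.0560; V=4.766720+0.093312+0.055987=4.9160
k=8 src: inc=0.055987, refl=0.055987·0.600000=0.0336; V=4.860032+0.055987+0.033592=4.9496
k=9 load: inc=0.033592, refl=0.033592·0.600000=0.0202; V=4.916019+0.033592+0.020155=4.9698

0 0 source 2.0000
1 4 load 3.2000
2 8 source 3.9200
3 12 load 4.3520
4 16 source 4.6112
5 20 load 4.7667
6 24 source 4.8600
7 28 load 4.9160
8 32 source 4.9496
9 36 load 4.9698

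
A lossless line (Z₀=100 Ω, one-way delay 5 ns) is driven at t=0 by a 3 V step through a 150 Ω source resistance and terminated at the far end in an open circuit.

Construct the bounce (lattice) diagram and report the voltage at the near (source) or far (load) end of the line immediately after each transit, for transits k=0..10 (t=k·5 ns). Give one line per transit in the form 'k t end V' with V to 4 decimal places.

0 0 source 1.2000
1 5 load 2.4000
2 10 source 2.6400
3 15 load 2.8800
4 20 source 2.9280
5 25 load 2.9760
6 30 source 2.9856
7 35 load 2.9952
8 40 source 2.9971
9 45 load 2.9990
10 50 source 2.9994

Γ_L=1.000000, Γ_S=0.200000; launch V₁=3·100/250=1.200000
k=0 src: V=1.2000
k=1 load: inc=1.200000, refl=1.200000·1.000000=1.2000; V=0.000000+1.200000+1.200000=2.4000
k=2 src: inc=1.200000, refl=1.200000·0.200000=0.2400; V=1.200000+1.200000+0.240000=2.6400
k=3 load: inc=0.240000, refl=0.240000·1.000000=0.2400; V=2.400000+0.240000+0.240000=2.8800
k=4 src: inc=0.240000, refl=0.240000·0.200000=0.0480; V=2.640000+0.240000+0.048000=2.9280
k=5 load: inc=0.048000, refl=0.048000·1.000000=0.0480; V=2.880000+0.048000+0.048000=2.9760
k=6 src: inc=0.048000, refl=0.048000·0.200000=0.0096; V=2.928000+0.048000+0.009600=2.9856
k=7 load: inc=0.009600, refl=0.009600·1.000000=0.0096; V=2.976000+0.009600+0.009600=2.9952
k=8 src: inc=0.009600, refl=0.009600·0.200000=0.0019; V=2.985600+0.009600+0.001920=2.9971
k=9 load: inc=0.001920, refl=0.001920·1.000000=0.0019; V=2.995200+0.001920+0.001920=2.9990
k=10 src: inc=0.001920, refl=0.001920·0.200000=0.0004; V=2.997120+0.001920+0.000384=2.9994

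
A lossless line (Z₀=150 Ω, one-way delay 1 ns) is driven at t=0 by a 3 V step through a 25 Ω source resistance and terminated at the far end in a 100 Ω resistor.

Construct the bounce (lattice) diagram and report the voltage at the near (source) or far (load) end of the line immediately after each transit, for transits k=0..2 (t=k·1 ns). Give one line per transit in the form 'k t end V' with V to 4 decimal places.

0 0 source 2.5714
1 1 load 2.0571
2 2 source 2.4245

Γ_L=-0.200000, Γ_S=-0.714286; launch V₁=3·150/175=2.571429
k=0 src: V=2.5714
k=1 load: inc=2.571429, refl=2.571429·-0.200000=-0.5143; V=0.000000+2.571429+-0.514286=2.0571
k=2 src: inc=-0.514286, refl=-0.514286·-0.714286=0.3673; V=2.571429+-0.514286+0.367347=2.4245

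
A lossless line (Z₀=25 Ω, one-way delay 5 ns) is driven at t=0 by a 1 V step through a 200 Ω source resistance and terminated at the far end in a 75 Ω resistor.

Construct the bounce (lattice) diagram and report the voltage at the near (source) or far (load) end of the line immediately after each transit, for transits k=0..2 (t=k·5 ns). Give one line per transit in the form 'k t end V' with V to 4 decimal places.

Γ_L=0.500000, Γ_S=0.777778; launch V₁=1·25/225=0.111111
k=0 src: V=0.1111
k=1 load: inc=0.111111, refl=0.111111·0.500000=0.0556; V=0.000000+0.111111+0.055556=0.1667
k=2 src: inc=0.055556, refl=0.055556·0.777778=0.0432; V=0.111111+0.055556+0.043210=0.2099

0 0 source 0.1111
1 5 load 0.1667
2 10 source 0.2099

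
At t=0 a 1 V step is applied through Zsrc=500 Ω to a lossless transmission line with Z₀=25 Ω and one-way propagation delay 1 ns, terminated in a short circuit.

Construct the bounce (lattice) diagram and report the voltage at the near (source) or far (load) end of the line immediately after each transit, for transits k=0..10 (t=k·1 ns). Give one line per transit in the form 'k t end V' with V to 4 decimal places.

Γ_L=-1.000000, Γ_S=0.904762; launch V₁=1·25/525=0.047619
k=0 src: V=0.0476
k=1 load: inc=0.047619, refl=0.047619·-1.000000=-0.0476; V=0.000000+0.047619+-0.047619=0.0000
k=2 src: inc=-0.047619, refl=-0.047619·0.904762=-0.0431; V=0.047619+-0.047619+-0.043084=-0.0431
k=3 load: inc=-0.043084, refl=-0.043084·-1.000000=0.0431; V=0.000000+-0.043084+0.043084=0.0000
k=4 src: inc=0.043084, refl=0.043084·0.904762=0.0390; V=-0.043084+0.043084+0.038981=0.0390
k=5 load: inc=0.038981, refl=0.038981·-1.000000=-0.0390; V=0.000000+0.038981+-0.038981=0.0000
k=6 src: inc=-0.038981, refl=-0.038981·0.904762=-0.0353; V=0.038981+-0.038981+-0.035268=-0.0353
k=7 load: inc=-0.035268, refl=-0.035268·-1.000000=0.0353; V=0.000000+-0.035268+0.035268=0.0000
k=8 src: inc=0.035268, refl=0.035268·0.904762=0.0319; V=-0.035268+0.035268+0.031909=0.0319
k=9 load: inc=0.031909, refl=0.031909·-1.000000=-0.0319; V=0.000000+0.031909+-0.031909=0.0000
k=10 src: inc=-0.031909, refl=-0.031909·0.904762=-0.0289; V=0.031909+-0.031909+-0.028870=-0.0289

0 0 source 0.0476
1 1 load 0.0000
2 2 source -0.0431
3 3 load 0.0000
4 4 source 0.0390
5 5 load 0.0000
6 6 source -0.0353
7 7 load 0.0000
8 8 source 0.0319
9 9 load 0.0000
10 10 source -0.0289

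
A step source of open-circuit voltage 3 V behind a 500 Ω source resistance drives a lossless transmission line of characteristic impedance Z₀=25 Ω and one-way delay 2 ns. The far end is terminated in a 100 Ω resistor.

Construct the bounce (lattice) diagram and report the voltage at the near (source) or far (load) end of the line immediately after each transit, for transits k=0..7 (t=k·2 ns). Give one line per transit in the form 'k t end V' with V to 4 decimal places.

0 0 source 0.1429
1 2 load 0.2286
2 4 source 0.3061
3 6 load 0.3527
4 8 source 0.3948
5 10 load 0.4200
6 12 source 0.4429
7 14 load 0.4566

Γ_L=0.600000, Γ_S=0.904762; launch V₁=3·25/525=0.142857
k=0 src: V=0.1429
k=1 load: inc=0.142857, refl=0.142857·0.600000=0.0857; V=0.000000+0.142857+0.085714=0.2286
k=2 src: inc=0.085714, refl=0.085714·0.904762=0.0776; V=0.142857+0.085714+0.077551=0.3061
k=3 load: inc=0.077551, refl=0.077551·0.600000=0.0465; V=0.228571+0.077551+0.046531=0.3527
k=4 src: inc=0.046531, refl=0.046531·0.904762=0.0421; V=0.306122+0.046531+0.042099=0.3948
k=5 load: inc=0.042099, refl=0.042099·0.600000=0.0253; V=0.352653+0.042099+0.025259=0.4200
k=6 src: inc=0.025259, refl=0.025259·0.904762=0.0229; V=0.394752+0.025259+0.022854=0.4429
k=7 load: inc=0.022854, refl=0.022854·0.600000=0.0137; V=0.420012+0.022854+0.013712=0.4566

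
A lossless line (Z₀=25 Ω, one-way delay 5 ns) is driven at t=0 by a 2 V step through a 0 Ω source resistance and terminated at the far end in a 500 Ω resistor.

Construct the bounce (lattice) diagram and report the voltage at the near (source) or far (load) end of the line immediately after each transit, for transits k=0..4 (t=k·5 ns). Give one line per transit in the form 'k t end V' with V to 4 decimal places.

Γ_L=0.904762, Γ_S=-1.000000; launch V₁=2·25/25=2.000000
k=0 src: V=2.0000
k=1 load: inc=2.000000, refl=2.000000·0.904762=1.8095; V=0.000000+2.000000+1.809524=3.8095
k=2 src: inc=1.809524, refl=1.809524·-1.000000=-1.8095; V=2.000000+1.809524+-1.809524=2.0000
k=3 load: inc=-1.809524, refl=-1.809524·0.904762=-1.6372; V=3.809524+-1.809524+-1.637188=0.3628
k=4 src: inc=-1.637188, refl=-1.637188·-1.000000=1.6372; V=2.000000+-1.637188+1.637188=2.0000

0 0 source 2.0000
1 5 load 3.8095
2 10 source 2.0000
3 15 load 0.3628
4 20 source 2.0000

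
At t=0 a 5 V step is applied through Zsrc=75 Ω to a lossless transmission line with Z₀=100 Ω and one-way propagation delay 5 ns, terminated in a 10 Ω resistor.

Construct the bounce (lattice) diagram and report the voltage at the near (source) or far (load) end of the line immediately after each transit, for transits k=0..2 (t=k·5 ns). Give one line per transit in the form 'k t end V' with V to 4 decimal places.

Γ_L=-0.818182, Γ_S=-0.142857; launch V₁=5·100/175=2.857143
k=0 src: V=2.8571
k=1 load: inc=2.857143, refl=2.857143·-0.818182=-2.3377; V=0.000000+2.857143+-2.337662=0.5195
k=2 src: inc=-2.337662, refl=-2.337662·-0.142857=0.3340; V=2.857143+-2.337662+0.333952=0.8534

0 0 source 2.8571
1 5 load 0.5195
2 10 source 0.8534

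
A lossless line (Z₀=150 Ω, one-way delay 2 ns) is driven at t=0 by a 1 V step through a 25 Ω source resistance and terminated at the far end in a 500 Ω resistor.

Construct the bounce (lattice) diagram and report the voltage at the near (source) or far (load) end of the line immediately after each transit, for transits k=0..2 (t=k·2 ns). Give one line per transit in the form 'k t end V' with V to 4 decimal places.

Γ_L=0.538462, Γ_S=-0.714286; launch V₁=1·150/175=0.857143
k=0 src: V=0.8571
k=1 load: inc=0.857143, refl=0.857143·0.538462=0.4615; V=0.000000+0.857143+0.461538=1.3187
k=2 src: inc=0.461538, refl=0.461538·-0.714286=-0.3297; V=0.857143+0.461538+-0.329670=0.9890

0 0 source 0.8571
1 2 load 1.3187
2 4 source 0.9890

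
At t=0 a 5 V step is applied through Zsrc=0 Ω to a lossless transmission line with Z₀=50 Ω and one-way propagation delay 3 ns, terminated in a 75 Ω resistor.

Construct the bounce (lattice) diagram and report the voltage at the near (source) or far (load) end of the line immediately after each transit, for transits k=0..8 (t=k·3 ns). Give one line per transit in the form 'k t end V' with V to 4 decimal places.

Γ_L=0.200000, Γ_S=-1.000000; launch V₁=5·50/50=5.000000
k=0 src: V=5.0000
k=1 load: inc=5.000000, refl=5.000000·0.200000=1.0000; V=0.000000+5.000000+1.000000=6.0000
k=2 src: inc=1.000000, refl=1.000000·-1.000000=-1.0000; V=5.000000+1.000000+-1.000000=5.0000
k=3 load: inc=-1.000000, refl=-1.000000·0.200000=-0.2000; V=6.000000+-1.000000+-0.200000=4.8000
k=4 src: inc=-0.200000, refl=-0.200000·-1.000000=0.2000; V=5.000000+-0.200000+0.200000=5.0000
k=5 load: inc=0.200000, refl=0.200000·0.200000=0.0400; V=4.800000+0.200000+0.040000=5.0400
k=6 src: inc=0.040000, refl=0.040000·-1.000000=-0.0400; V=5.000000+0.040000+-0.040000=5.0000
k=7 load: inc=-0.040000, refl=-0.040000·0.200000=-0.0080; V=5.040000+-0.040000+-0.008000=4.9920
k=8 src: inc=-0.008000, refl=-0.008000·-1.000000=0.0080; V=5.000000+-0.008000+0.008000=5.0000

0 0 source 5.0000
1 3 load 6.0000
2 6 source 5.0000
3 9 load 4.8000
4 12 source 5.0000
5 15 load 5.0400
6 18 source 5.0000
7 21 load 4.9920
8 24 source 5.0000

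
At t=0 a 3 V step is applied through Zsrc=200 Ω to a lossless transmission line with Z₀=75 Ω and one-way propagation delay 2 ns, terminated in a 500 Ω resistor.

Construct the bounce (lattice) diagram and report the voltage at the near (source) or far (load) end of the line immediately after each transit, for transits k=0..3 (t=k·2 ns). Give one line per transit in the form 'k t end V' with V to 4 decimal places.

0 0 source 0.8182
1 2 load 1.4229
2 4 source 1.6978
3 6 load 1.9010

Γ_L=0.739130, Γ_S=0.454545; launch V₁=3·75/275=0.818182
k=0 src: V=0.8182
k=1 load: inc=0.818182, refl=0.818182·0.739130=0.6047; V=0.000000+0.818182+0.604743=1.4229
k=2 src: inc=0.604743, refl=0.604743·0.454545=0.2749; V=0.818182+0.604743+0.274883=1.6978
k=3 load: inc=0.274883, refl=0.274883·0.739130=0.2032; V=1.422925+0.274883+0.203175=1.9010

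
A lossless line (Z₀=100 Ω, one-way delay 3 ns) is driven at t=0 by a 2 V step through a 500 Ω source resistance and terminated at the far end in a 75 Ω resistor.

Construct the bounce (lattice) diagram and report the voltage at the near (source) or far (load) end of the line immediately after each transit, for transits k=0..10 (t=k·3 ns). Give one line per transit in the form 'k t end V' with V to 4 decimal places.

Γ_L=-0.142857, Γ_S=0.666667; launch V₁=2·100/600=0.333333
k=0 src: V=0.3333
k=1 load: inc=0.333333, refl=0.333333·-0.142857=-0.0476; V=0.000000+0.333333+-0.047619=0.2857
k=2 src: inc=-0.047619, refl=-0.047619·0.666667=-0.0317; V=0.333333+-0.047619+-0.031746=0.2540
k=3 load: inc=-0.031746, refl=-0.031746·-0.142857=0.0045; V=0.285714+-0.031746+0.004535=0.2585
k=4 src: inc=0.004535, refl=0.004535·0.666667=0.0030; V=0.253968+0.004535+0.003023=0.2615
k=5 load: inc=0.003023, refl=0.003023·-0.142857=-0.0004; V=0.258503+0.003023+-0.000432=0.2611
k=6 src: inc=-0.000432, refl=-0.000432·0.666667=-0.0003; V=0.261527+-0.000432+-0.000288=0.2608
k=7 load: inc=-0.000288, refl=-0.000288·-0.142857=0.0000; V=0.261095+-0.000288+0.000041=0.2608
k=8 src: inc=0.000041, refl=0.000041·0.666667=0.0000; V=0.260807+0.000041+0.000027=0.2609
k=9 load: inc=0.000027, refl=0.000027·-0.142857=-0.0000; V=0.260848+0.000027+-0.000004=0.2609
k=10 src: inc=-0.000004, refl=-0.000004·0.666667=-0.0000; V=0.260876+-0.000004+-0.000003=0.2609

0 0 source 0.3333
1 3 load 0.2857
2 6 source 0.2540
3 9 load 0.2585
4 12 source 0.2615
5 15 load 0.2611
6 18 source 0.2608
7 21 load 0.2608
8 24 source 0.2609
9 27 load 0.2609
10 30 source 0.2609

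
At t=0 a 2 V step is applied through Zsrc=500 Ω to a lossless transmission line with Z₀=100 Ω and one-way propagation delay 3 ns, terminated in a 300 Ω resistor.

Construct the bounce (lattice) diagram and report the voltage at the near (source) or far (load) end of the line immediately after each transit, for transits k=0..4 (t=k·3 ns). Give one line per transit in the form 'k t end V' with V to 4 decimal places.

0 0 source 0.3333
1 3 load 0.5000
2 6 source 0.6111
3 9 load 0.6667
4 12 source 0.7037

Γ_L=0.500000, Γ_S=0.666667; launch V₁=2·100/600=0.333333
k=0 src: V=0.3333
k=1 load: inc=0.333333, refl=0.333333·0.500000=0.1667; V=0.000000+0.333333+0.166667=0.5000
k=2 src: inc=0.166667, refl=0.166667·0.666667=0.1111; V=0.333333+0.166667+0.111111=0.6111
k=3 load: inc=0.111111, refl=0.111111·0.500000=0.0556; V=0.500000+0.111111+0.055556=0.6667
k=4 src: inc=0.055556, refl=0.055556·0.666667=0.0370; V=0.611111+0.055556+0.037037=0.7037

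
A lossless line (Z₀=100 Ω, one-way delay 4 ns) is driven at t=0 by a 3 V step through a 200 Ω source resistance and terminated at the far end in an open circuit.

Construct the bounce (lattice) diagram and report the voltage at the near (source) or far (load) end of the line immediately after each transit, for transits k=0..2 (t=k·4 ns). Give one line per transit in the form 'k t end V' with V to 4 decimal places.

Γ_L=1.000000, Γ_S=0.333333; launch V₁=3·100/300=1.000000
k=0 src: V=1.0000
k=1 load: inc=1.000000, refl=1.000000·1.000000=1.0000; V=0.000000+1.000000+1.000000=2.0000
k=2 src: inc=1.000000, refl=1.000000·0.333333=0.3333; V=1.000000+1.000000+0.333333=2.3333

0 0 source 1.0000
1 4 load 2.0000
2 8 source 2.3333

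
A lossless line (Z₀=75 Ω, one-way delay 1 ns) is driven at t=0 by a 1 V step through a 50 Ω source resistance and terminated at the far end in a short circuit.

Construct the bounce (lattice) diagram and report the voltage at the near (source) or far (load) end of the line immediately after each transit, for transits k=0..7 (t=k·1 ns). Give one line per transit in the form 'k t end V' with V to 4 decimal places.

Γ_L=-1.000000, Γ_S=-0.200000; launch V₁=1·75/125=0.600000
k=0 src: V=0.6000
k=1 load: inc=0.600000, refl=0.600000·-1.000000=-0.6000; V=0.000000+0.600000+-0.600000=0.0000
k=2 src: inc=-0.600000, refl=-0.600000·-0.200000=0.1200; V=0.600000+-0.600000+0.120000=0.1200
k=3 load: inc=0.120000, refl=0.120000·-1.000000=-0.1200; V=0.000000+0.120000+-0.120000=0.0000
k=4 src: inc=-0.120000, refl=-0.120000·-0.200000=0.0240; V=0.120000+-0.120000+0.024000=0.0240
k=5 load: inc=0.024000, refl=0.024000·-1.000000=-0.0240; V=0.000000+0.024000+-0.024000=0.0000
k=6 src: inc=-0.024000, refl=-0.024000·-0.200000=0.0048; V=0.024000+-0.024000+0.004800=0.0048
k=7 load: inc=0.004800, refl=0.004800·-1.000000=-0.0048; V=0.000000+0.004800+-0.004800=0.0000

0 0 source 0.6000
1 1 load 0.0000
2 2 source 0.1200
3 3 load 0.0000
4 4 source 0.0240
5 5 load 0.0000
6 6 source 0.0048
7 7 load 0.0000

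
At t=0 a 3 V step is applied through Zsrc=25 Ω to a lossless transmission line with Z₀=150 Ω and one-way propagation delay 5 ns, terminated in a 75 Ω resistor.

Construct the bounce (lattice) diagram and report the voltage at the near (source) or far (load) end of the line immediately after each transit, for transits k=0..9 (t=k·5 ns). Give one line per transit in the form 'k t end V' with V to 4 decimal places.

Γ_L=-0.333333, Γ_S=-0.714286; launch V₁=3·150/175=2.571429
k=0 src: V=2.5714
k=1 load: inc=2.571429, refl=2.571429·-0.333333=-0.8571; V=0.000000+2.571429+-0.857143=1.7143
k=2 src: inc=-0.857143, refl=-0.857143·-0.714286=0.6122; V=2.571429+-0.857143+0.612245=2.3265
k=3 load: inc=0.612245, refl=0.612245·-0.333333=-0.2041; V=1.714286+0.612245+-0.204082=2.1224
k=4 src: inc=-0.204082, refl=-0.204082·-0.714286=0.1458; V=2.326531+-0.204082+0.145773=2.2682
k=5 load: inc=0.145773, refl=0.145773·-0.333333=-0.0486; V=2.122449+0.145773+-0.048591=2.2196
k=6 src: inc=-0.048591, refl=-0.048591·-0.714286=0.0347; V=2.268222+-0.048591+0.034708=2.2543
k=7 load: inc=0.034708, refl=0.034708·-0.333333=-0.0116; V=2.219631+0.034708+-0.011569=2.2428
k=8 src: inc=-0.011569, refl=-0.011569·-0.714286=0.0083; V=2.254338+-0.011569+0.008264=2.2510
k=9 load: inc=0.008264, refl=0.008264·-0.333333=-0.0028; V=2.242769+0.008264+-0.002755=2.2483

0 0 source 2.5714
1 5 load 1.7143
2 10 source 2.3265
3 15 load 2.1224
4 20 source 2.2682
5 25 load 2.2196
6 30 source 2.2543
7 35 load 2.2428
8 40 source 2.2510
9 45 load 2.2483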